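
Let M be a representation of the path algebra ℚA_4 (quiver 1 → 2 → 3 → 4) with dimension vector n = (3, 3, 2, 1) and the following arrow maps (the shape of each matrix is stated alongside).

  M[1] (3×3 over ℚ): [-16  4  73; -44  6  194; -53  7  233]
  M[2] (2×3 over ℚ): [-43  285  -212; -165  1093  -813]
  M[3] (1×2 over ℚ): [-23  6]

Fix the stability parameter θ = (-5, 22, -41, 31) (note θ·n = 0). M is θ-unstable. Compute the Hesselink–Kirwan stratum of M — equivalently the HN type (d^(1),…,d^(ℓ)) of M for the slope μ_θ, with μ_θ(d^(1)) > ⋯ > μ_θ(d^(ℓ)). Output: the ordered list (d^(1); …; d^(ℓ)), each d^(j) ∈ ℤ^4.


Interval decomposition of M: I[1,2], I[1,3], I[1,4].
HN type (ℓ=4): μ^(1)=31; μ^(2)=22; μ^(3)=-5; μ^(4)=-8

((0, 0, 0, 1); (0, 1, 0, 0); (1, 0, 0, 0); (2, 2, 2, 0))


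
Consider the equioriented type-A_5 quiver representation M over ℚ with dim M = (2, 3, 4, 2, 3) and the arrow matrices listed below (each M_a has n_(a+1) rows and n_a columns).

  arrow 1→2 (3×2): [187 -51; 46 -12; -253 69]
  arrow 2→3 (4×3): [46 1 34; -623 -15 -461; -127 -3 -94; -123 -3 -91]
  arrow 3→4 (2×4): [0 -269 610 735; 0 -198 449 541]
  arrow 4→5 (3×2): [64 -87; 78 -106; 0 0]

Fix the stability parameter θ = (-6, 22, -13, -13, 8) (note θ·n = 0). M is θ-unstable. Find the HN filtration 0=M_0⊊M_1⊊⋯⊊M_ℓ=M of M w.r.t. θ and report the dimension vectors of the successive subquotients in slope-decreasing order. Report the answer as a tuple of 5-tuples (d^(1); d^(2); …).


Interval decomposition of M: I[1,3], I[1,5], I[2,3], I[3,5], I[5,5].
HN type (ℓ=5): μ^(1)=8; μ^(2)=9/2; μ^(3)=-4/3; μ^(4)=-6; μ^(5)=-13

((0, 0, 0, 0, 3); (0, 2, 2, 0, 0); (0, 1, 1, 1, 0); (2, 0, 0, 0, 0); (0, 0, 1, 1, 0))


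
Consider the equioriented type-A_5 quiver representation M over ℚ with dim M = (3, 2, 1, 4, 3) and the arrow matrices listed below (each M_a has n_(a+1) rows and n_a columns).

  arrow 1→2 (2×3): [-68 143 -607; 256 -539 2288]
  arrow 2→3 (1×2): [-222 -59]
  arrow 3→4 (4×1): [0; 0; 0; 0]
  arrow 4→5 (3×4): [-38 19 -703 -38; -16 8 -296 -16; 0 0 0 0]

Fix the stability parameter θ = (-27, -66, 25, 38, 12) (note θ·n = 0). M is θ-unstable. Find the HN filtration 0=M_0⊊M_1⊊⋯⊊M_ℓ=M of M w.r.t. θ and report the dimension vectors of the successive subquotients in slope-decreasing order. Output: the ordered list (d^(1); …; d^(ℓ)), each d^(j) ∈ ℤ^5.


Barcode: M ≅ I[1,1], I[1,2], I[1,3], I[4,4]^3, I[4,5], I[5,5]^2. HN layers by μ_θ (5 steps, strictly decreasing):
  μ^(1)=38; μ^(2)=25; μ^(3)=12; μ^(4)=-27; μ^(5)=-93/2

((0, 0, 0, 3, 0); (0, 0, 1, 1, 1); (0, 0, 0, 0, 2); (1, 0, 0, 0, 0); (2, 2, 0, 0, 0))


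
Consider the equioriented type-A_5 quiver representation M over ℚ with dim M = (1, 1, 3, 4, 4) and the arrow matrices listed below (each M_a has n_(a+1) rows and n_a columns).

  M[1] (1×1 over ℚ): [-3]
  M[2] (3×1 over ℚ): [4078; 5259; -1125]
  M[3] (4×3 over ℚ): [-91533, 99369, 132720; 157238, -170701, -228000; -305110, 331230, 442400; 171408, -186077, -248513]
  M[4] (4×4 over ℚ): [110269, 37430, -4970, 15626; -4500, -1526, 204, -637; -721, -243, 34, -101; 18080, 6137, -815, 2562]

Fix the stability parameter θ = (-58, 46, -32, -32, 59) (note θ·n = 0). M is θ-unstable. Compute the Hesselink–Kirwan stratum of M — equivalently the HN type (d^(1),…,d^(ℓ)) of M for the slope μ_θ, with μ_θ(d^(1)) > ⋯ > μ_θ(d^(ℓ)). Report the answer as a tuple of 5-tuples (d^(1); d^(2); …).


Interval decomposition of M: I[1,5], I[3,5]^2, I[4,5].
HN type (ℓ=4): μ^(1)=59; μ^(2)=-6; μ^(3)=-32; μ^(4)=-58

((0, 0, 0, 0, 4); (0, 1, 1, 1, 0); (0, 0, 2, 3, 0); (1, 0, 0, 0, 0))


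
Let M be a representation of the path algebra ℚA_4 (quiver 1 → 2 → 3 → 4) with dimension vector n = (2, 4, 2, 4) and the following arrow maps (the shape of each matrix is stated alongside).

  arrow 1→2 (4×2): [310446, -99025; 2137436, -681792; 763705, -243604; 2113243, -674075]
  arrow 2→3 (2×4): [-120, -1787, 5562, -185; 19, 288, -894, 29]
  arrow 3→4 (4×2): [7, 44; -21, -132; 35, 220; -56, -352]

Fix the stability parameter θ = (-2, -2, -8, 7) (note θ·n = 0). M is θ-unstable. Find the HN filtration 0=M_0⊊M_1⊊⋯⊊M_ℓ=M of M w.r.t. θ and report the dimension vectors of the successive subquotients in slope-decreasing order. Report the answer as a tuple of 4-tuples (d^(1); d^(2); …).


Via rank(M_{q-1}∘⋯∘M_p): M ≅ I[1,3], I[1,4], I[2,2]^2, I[4,4]^3.
μ_θ-semistable layers: μ^(1)=7; μ^(2)=-2; μ^(3)=-4

((0, 0, 0, 4); (0, 2, 0, 0); (2, 2, 2, 0))


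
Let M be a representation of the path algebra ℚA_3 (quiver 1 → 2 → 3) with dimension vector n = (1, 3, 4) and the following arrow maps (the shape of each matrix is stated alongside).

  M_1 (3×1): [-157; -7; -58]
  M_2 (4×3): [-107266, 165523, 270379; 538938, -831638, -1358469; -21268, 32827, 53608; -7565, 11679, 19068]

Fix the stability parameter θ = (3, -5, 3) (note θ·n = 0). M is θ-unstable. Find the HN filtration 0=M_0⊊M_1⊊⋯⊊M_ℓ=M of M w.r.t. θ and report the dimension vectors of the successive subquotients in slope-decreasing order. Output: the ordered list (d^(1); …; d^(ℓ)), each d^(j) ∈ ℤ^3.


Barcode: M ≅ I[1,3], I[2,3]^2, I[3,3]. HN layers by μ_θ (3 steps, strictly decreasing):
  μ^(1)=3; μ^(2)=-1; μ^(3)=-5

((0, 0, 4); (1, 1, 0); (0, 2, 0))


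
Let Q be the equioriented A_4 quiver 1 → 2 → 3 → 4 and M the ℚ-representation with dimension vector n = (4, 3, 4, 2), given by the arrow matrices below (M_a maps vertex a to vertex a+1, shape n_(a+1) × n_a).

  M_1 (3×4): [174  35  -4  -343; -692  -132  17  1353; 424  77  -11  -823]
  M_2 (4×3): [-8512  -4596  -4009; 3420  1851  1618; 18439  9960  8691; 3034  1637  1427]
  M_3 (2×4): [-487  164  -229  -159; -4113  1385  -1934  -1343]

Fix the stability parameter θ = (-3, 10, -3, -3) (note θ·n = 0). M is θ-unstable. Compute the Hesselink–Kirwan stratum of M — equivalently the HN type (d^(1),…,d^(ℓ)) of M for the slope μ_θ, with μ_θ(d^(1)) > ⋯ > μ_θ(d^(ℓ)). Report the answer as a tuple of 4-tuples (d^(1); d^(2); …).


Interval decomposition of M: I[1,1], I[1,3]^2, I[1,4], I[3,4].
HN type (ℓ=3): μ^(1)=7/2; μ^(2)=4/3; μ^(3)=-3

((0, 2, 2, 0); (0, 1, 1, 1); (4, 0, 1, 1))


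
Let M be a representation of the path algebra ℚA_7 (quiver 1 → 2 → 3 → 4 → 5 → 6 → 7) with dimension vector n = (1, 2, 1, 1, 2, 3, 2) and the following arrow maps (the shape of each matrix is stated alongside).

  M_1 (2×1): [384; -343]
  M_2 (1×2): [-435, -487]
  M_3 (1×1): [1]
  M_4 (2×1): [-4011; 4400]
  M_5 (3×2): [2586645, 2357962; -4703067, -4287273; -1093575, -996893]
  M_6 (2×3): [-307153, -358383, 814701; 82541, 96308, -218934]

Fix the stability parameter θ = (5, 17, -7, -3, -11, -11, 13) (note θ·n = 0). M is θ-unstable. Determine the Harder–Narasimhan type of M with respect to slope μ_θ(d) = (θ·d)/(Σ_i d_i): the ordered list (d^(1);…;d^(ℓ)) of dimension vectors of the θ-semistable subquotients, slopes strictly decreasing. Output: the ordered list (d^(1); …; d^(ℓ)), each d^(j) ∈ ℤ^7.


Interval decomposition of M: I[1,7], I[2,2], I[5,6], I[6,7].
HN type (ℓ=4): μ^(1)=17; μ^(2)=13; μ^(3)=-5/3; μ^(4)=-11

((0, 1, 0, 0, 0, 0, 0); (0, 0, 0, 0, 0, 0, 2); (1, 1, 1, 1, 1, 1, 0); (0, 0, 0, 0, 1, 2, 0))


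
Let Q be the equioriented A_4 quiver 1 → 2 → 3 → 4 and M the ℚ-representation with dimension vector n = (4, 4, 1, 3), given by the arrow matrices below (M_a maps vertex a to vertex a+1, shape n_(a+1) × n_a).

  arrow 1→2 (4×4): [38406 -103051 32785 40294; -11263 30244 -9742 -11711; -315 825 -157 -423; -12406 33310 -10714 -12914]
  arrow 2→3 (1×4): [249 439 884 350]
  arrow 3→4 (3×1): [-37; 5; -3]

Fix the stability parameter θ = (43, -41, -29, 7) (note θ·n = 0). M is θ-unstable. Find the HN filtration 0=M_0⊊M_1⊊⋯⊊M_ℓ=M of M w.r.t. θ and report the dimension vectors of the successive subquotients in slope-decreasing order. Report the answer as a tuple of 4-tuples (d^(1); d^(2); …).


Via rank(M_{q-1}∘⋯∘M_p): M ≅ I[1,1], I[1,2]^2, I[1,4], I[2,2], I[4,4]^2.
μ_θ-semistable layers: μ^(1)=43; μ^(2)=7; μ^(3)=1; μ^(4)=-9; μ^(5)=-41

((1, 0, 0, 0); (0, 0, 0, 3); (2, 2, 0, 0); (1, 1, 1, 0); (0, 1, 0, 0))


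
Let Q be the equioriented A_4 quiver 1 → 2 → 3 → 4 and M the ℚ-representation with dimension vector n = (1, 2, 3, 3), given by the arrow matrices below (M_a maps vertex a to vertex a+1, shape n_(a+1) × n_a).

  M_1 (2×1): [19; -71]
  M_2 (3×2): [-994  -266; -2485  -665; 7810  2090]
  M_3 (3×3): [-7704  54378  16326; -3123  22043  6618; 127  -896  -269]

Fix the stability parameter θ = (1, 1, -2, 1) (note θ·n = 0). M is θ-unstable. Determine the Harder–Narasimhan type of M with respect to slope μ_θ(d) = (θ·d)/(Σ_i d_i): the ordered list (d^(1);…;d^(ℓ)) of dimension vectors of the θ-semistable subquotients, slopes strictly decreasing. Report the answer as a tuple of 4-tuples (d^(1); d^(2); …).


Via rank(M_{q-1}∘⋯∘M_p): M ≅ I[1,2], I[2,4], I[3,3], I[3,4], I[4,4].
μ_θ-semistable layers: μ^(1)=1; μ^(2)=-1/2; μ^(3)=-2

((1, 1, 0, 3); (0, 1, 1, 0); (0, 0, 2, 0))


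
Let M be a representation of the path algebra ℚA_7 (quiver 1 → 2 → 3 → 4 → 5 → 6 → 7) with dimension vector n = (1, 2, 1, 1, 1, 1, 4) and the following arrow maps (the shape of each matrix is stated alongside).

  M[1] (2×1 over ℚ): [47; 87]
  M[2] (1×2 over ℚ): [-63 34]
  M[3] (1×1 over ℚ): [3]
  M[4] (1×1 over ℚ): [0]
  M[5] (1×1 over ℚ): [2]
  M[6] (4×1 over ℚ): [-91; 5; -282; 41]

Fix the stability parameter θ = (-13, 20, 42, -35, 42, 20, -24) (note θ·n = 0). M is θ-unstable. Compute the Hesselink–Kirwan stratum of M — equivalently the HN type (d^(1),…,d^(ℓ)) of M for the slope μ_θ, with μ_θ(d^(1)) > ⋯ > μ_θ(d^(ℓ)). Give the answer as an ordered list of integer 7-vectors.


Via rank(M_{q-1}∘⋯∘M_p): M ≅ I[1,4], I[2,2], I[5,7], I[7,7]^3.
μ_θ-semistable layers: μ^(1)=20; μ^(2)=38/3; μ^(3)=9; μ^(4)=-13; μ^(5)=-24

((0, 1, 0, 0, 0, 0, 0); (0, 0, 0, 0, 1, 1, 1); (0, 1, 1, 1, 0, 0, 0); (1, 0, 0, 0, 0, 0, 0); (0, 0, 0, 0, 0, 0, 3))


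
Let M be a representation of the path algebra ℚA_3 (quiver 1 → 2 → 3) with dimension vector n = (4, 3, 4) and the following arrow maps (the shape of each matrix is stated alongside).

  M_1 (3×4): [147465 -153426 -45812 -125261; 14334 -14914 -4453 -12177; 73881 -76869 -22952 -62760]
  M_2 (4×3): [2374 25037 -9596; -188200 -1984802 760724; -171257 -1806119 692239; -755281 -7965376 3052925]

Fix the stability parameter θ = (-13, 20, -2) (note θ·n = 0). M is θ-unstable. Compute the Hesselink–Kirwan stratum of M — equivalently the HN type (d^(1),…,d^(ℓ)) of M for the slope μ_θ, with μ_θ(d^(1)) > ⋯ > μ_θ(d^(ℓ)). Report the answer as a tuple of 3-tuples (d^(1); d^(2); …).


Via rank(M_{q-1}∘⋯∘M_p): M ≅ I[1,1], I[1,2], I[1,3]^2, I[3,3]^2.
μ_θ-semistable layers: μ^(1)=20; μ^(2)=9; μ^(3)=-2; μ^(4)=-13

((0, 1, 0); (0, 2, 2); (0, 0, 2); (4, 0, 0))


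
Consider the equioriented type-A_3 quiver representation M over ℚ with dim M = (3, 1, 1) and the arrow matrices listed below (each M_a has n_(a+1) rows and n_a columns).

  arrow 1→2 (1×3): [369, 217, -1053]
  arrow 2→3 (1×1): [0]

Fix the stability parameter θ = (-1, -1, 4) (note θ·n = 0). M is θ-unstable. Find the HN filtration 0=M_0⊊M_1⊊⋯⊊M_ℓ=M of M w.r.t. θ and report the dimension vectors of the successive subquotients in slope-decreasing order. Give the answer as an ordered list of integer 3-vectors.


Interval decomposition of M: I[1,1]^2, I[1,2], I[3,3].
HN type (ℓ=2): μ^(1)=4; μ^(2)=-1

((0, 0, 1); (3, 1, 0))


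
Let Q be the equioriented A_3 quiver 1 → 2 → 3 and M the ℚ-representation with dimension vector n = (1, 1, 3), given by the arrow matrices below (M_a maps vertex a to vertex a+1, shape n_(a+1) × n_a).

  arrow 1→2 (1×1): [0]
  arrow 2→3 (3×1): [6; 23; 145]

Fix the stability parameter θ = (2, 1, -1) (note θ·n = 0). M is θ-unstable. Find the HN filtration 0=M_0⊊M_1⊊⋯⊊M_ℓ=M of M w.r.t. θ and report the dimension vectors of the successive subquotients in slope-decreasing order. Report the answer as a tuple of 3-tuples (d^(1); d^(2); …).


Interval decomposition of M: I[1,1], I[2,3], I[3,3]^2.
HN type (ℓ=3): μ^(1)=2; μ^(2)=0; μ^(3)=-1

((1, 0, 0); (0, 1, 1); (0, 0, 2))


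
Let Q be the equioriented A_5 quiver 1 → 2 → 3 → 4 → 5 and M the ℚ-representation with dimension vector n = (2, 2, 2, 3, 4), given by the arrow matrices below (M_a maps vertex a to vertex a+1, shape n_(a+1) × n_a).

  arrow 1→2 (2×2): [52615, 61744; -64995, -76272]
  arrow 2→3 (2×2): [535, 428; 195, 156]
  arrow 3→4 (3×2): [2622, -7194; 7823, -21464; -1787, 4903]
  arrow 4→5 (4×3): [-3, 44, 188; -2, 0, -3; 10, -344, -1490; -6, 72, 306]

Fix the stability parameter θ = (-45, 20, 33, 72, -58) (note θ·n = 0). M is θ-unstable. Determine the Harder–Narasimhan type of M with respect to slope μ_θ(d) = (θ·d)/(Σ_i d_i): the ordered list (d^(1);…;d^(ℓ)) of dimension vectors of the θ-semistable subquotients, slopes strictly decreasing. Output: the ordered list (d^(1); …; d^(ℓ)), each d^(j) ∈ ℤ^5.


Barcode: M ≅ I[1,1], I[1,4], I[2,2], I[3,5], I[4,5], I[5,5]^2. HN layers by μ_θ (7 steps, strictly decreasing):
  μ^(1)=72; μ^(2)=33; μ^(3)=20; μ^(4)=47/3; μ^(5)=7; μ^(6)=-45; μ^(7)=-58

((0, 0, 0, 1, 0); (0, 0, 1, 0, 0); (0, 2, 0, 0, 0); (0, 0, 1, 1, 1); (0, 0, 0, 1, 1); (2, 0, 0, 0, 0); (0, 0, 0, 0, 2))


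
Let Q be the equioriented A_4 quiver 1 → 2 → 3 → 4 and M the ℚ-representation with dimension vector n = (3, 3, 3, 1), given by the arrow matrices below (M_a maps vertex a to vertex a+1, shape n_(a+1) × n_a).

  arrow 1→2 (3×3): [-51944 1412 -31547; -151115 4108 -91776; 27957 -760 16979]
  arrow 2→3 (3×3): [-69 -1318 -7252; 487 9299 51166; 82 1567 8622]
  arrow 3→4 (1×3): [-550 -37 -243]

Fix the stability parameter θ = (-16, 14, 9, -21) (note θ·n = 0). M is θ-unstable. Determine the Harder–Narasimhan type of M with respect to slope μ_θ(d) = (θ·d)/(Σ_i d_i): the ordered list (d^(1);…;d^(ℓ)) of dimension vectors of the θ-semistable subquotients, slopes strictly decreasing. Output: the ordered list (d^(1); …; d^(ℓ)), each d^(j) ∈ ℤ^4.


Via rank(M_{q-1}∘⋯∘M_p): M ≅ I[1,1], I[1,3], I[1,4], I[2,2], I[3,3].
μ_θ-semistable layers: μ^(1)=14; μ^(2)=23/2; μ^(3)=9; μ^(4)=2/3; μ^(5)=-16

((0, 1, 0, 0); (0, 1, 1, 0); (0, 0, 1, 0); (0, 1, 1, 1); (3, 0, 0, 0))


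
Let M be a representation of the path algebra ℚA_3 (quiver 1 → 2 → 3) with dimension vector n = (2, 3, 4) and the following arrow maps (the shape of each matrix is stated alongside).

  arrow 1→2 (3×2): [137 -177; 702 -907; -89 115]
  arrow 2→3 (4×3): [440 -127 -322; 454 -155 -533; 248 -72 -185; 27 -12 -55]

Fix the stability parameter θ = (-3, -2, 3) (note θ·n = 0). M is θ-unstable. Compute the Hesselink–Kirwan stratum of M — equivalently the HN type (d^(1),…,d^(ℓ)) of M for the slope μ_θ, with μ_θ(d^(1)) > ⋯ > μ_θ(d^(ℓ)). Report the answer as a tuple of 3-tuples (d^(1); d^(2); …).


Via rank(M_{q-1}∘⋯∘M_p): M ≅ I[1,3]^2, I[2,3], I[3,3].
μ_θ-semistable layers: μ^(1)=3; μ^(2)=-2; μ^(3)=-3

((0, 0, 4); (0, 3, 0); (2, 0, 0))


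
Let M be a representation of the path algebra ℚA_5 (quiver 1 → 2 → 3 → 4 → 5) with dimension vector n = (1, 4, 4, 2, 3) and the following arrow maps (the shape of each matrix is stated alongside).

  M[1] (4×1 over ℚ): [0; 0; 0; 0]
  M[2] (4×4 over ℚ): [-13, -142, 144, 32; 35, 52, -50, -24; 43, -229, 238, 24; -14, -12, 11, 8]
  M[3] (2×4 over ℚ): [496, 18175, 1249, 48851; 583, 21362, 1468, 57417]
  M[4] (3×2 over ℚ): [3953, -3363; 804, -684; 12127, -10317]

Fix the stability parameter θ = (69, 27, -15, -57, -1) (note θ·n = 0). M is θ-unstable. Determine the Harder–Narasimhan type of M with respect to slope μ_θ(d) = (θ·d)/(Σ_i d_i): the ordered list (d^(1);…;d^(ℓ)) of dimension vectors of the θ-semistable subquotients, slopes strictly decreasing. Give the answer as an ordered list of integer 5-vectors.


Via rank(M_{q-1}∘⋯∘M_p): M ≅ I[1,1], I[2,3]^2, I[2,4], I[2,5], I[5,5]^2.
μ_θ-semistable layers: μ^(1)=69; μ^(2)=6; μ^(3)=-1; μ^(4)=-15

((1, 0, 0, 0, 0); (0, 2, 2, 0, 0); (0, 0, 0, 0, 3); (0, 2, 2, 2, 0))


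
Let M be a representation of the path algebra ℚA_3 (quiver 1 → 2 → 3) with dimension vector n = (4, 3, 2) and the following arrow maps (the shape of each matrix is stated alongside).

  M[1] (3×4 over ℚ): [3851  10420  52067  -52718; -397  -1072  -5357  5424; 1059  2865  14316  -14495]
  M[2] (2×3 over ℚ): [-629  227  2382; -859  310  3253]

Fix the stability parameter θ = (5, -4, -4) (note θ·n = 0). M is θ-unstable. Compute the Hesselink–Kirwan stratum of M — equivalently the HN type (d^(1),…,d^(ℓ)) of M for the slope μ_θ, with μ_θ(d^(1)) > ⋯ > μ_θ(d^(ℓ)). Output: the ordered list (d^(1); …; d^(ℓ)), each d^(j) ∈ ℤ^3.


Via rank(M_{q-1}∘⋯∘M_p): M ≅ I[1,1], I[1,2], I[1,3]^2.
μ_θ-semistable layers: μ^(1)=5; μ^(2)=1/2; μ^(3)=-1

((1, 0, 0); (1, 1, 0); (2, 2, 2))


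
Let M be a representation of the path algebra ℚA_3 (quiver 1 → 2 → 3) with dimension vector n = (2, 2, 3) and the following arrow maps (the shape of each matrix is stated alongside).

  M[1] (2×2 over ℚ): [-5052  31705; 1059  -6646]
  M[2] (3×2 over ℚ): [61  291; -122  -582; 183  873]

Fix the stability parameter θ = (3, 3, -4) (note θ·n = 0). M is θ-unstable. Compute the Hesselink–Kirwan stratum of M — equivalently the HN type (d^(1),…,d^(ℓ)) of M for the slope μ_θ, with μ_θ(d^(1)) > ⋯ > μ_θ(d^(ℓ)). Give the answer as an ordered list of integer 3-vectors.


Via rank(M_{q-1}∘⋯∘M_p): M ≅ I[1,2], I[1,3], I[3,3]^2.
μ_θ-semistable layers: μ^(1)=3; μ^(2)=2/3; μ^(3)=-4

((1, 1, 0); (1, 1, 1); (0, 0, 2))


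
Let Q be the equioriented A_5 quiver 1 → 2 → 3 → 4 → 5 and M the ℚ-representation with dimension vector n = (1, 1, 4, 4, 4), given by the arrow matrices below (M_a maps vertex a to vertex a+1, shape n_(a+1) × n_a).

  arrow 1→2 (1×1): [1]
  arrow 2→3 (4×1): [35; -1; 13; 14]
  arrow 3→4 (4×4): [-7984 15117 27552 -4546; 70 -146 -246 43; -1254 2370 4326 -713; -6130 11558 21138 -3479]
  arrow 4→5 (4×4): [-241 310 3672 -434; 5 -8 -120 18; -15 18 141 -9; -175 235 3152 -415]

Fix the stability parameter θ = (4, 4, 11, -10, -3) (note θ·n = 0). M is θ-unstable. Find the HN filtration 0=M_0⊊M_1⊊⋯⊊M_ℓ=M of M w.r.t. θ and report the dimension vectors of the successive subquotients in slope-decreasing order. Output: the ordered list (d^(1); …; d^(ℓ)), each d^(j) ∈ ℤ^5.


Interval decomposition of M: I[1,5], I[3,3], I[3,5]^2, I[4,5].
HN type (ℓ=5): μ^(1)=11; μ^(2)=6/5; μ^(3)=-2/3; μ^(4)=-3; μ^(5)=-10

((0, 0, 1, 0, 0); (1, 1, 1, 1, 1); (0, 0, 2, 2, 2); (0, 0, 0, 0, 1); (0, 0, 0, 1, 0))


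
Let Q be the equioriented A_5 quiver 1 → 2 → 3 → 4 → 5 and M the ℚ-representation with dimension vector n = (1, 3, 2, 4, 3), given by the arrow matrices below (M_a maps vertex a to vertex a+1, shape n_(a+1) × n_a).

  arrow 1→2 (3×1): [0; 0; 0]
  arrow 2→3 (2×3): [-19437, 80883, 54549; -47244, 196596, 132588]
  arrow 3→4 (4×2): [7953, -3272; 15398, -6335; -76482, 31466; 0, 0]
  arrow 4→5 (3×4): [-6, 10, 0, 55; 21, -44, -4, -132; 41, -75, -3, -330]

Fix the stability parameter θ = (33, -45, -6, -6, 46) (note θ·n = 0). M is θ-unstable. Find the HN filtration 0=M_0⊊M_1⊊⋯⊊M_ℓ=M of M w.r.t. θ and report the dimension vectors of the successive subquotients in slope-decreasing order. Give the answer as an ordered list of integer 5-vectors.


Barcode: M ≅ I[1,1], I[2,2]^2, I[2,5], I[3,5], I[4,4], I[4,5]. HN layers by μ_θ (4 steps, strictly decreasing):
  μ^(1)=46; μ^(2)=33; μ^(3)=-6; μ^(4)=-45

((0, 0, 0, 0, 3); (1, 0, 0, 0, 0); (0, 0, 2, 4, 0); (0, 3, 0, 0, 0))


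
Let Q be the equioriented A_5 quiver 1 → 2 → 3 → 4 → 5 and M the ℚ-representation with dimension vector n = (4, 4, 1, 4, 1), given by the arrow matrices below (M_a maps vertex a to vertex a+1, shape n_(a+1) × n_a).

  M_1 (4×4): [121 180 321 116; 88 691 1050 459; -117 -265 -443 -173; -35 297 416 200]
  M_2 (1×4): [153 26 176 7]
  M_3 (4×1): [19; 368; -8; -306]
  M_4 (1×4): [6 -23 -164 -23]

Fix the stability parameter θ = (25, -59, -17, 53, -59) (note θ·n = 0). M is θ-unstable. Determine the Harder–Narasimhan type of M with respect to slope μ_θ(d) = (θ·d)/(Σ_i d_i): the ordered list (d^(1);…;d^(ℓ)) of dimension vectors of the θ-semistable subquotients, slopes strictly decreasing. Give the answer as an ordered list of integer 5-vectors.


Barcode: M ≅ I[1,2]^3, I[1,4], I[4,4]^2, I[4,5]. HN layers by μ_θ (3 steps, strictly decreasing):
  μ^(1)=53; μ^(2)=-3; μ^(3)=-17

((0, 0, 0, 3, 0); (0, 0, 0, 1, 1); (4, 4, 1, 0, 0))


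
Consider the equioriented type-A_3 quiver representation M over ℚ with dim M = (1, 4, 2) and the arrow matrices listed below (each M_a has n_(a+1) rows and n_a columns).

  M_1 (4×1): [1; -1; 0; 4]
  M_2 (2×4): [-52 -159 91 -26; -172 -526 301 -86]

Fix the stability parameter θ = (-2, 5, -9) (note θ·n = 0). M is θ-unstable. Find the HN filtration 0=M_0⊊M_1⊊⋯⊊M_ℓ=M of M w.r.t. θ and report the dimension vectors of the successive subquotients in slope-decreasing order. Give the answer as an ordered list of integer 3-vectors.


Via rank(M_{q-1}∘⋯∘M_p): M ≅ I[1,3], I[2,2]^2, I[2,3].
μ_θ-semistable layers: μ^(1)=5; μ^(2)=-2

((0, 2, 0); (1, 2, 2))


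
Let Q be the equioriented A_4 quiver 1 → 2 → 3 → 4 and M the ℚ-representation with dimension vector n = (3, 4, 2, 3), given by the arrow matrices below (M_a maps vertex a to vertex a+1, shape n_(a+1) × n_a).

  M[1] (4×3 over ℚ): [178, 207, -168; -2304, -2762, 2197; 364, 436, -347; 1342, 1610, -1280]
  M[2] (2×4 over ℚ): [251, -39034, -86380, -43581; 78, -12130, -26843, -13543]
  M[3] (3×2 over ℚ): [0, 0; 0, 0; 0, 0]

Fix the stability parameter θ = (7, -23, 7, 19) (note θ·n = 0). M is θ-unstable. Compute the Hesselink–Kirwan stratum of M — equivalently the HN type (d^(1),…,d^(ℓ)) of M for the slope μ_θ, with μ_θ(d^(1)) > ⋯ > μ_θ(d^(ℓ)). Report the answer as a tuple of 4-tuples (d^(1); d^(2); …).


Via rank(M_{q-1}∘⋯∘M_p): M ≅ I[1,2], I[1,3]^2, I[2,2], I[4,4]^3.
μ_θ-semistable layers: μ^(1)=19; μ^(2)=7; μ^(3)=-8; μ^(4)=-23

((0, 0, 0, 3); (0, 0, 2, 0); (3, 3, 0, 0); (0, 1, 0, 0))


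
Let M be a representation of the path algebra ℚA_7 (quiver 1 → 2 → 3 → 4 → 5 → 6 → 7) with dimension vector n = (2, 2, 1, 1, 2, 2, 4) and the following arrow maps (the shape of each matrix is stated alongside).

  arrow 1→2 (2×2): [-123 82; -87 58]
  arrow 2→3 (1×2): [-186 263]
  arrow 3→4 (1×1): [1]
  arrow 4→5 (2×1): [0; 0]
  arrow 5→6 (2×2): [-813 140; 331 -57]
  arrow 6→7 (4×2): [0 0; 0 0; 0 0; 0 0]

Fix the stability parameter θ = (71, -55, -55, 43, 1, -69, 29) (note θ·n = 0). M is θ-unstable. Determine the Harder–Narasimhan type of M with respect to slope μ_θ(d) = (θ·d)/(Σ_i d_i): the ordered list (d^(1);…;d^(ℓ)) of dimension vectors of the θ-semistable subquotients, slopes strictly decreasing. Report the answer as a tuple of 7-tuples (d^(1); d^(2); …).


Via rank(M_{q-1}∘⋯∘M_p): M ≅ I[1,1], I[1,4], I[2,2], I[5,6]^2, I[7,7]^4.
μ_θ-semistable layers: μ^(1)=71; μ^(2)=43; μ^(3)=29; μ^(4)=-13; μ^(5)=-34; μ^(6)=-55

((1, 0, 0, 0, 0, 0, 0); (0, 0, 0, 1, 0, 0, 0); (0, 0, 0, 0, 0, 0, 4); (1, 1, 1, 0, 0, 0, 0); (0, 0, 0, 0, 2, 2, 0); (0, 1, 0, 0, 0, 0, 0))


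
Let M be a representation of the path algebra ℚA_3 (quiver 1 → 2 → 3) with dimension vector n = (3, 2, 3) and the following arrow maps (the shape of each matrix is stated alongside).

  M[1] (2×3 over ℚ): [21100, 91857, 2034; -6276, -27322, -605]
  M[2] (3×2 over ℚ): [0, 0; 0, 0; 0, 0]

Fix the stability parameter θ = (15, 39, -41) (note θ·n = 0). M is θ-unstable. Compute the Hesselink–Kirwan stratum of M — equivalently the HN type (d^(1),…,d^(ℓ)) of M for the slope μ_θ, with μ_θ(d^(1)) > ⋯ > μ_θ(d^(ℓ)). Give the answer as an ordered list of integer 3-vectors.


Barcode: M ≅ I[1,1], I[1,2]^2, I[3,3]^3. HN layers by μ_θ (3 steps, strictly decreasing):
  μ^(1)=39; μ^(2)=15; μ^(3)=-41

((0, 2, 0); (3, 0, 0); (0, 0, 3))


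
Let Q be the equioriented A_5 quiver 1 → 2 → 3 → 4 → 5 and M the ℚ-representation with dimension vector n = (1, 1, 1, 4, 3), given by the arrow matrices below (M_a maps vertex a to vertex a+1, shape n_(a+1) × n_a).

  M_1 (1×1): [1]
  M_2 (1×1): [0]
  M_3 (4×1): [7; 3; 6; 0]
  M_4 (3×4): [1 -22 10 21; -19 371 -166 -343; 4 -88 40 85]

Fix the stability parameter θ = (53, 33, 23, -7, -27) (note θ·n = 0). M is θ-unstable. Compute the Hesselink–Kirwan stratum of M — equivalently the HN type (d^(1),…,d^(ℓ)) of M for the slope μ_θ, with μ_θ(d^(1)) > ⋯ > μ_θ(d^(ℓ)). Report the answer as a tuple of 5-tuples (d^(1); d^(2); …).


Barcode: M ≅ I[1,2], I[3,5], I[4,4], I[4,5]^2. HN layers by μ_θ (4 steps, strictly decreasing):
  μ^(1)=43; μ^(2)=-11/3; μ^(3)=-7; μ^(4)=-17

((1, 1, 0, 0, 0); (0, 0, 1, 1, 1); (0, 0, 0, 1, 0); (0, 0, 0, 2, 2))


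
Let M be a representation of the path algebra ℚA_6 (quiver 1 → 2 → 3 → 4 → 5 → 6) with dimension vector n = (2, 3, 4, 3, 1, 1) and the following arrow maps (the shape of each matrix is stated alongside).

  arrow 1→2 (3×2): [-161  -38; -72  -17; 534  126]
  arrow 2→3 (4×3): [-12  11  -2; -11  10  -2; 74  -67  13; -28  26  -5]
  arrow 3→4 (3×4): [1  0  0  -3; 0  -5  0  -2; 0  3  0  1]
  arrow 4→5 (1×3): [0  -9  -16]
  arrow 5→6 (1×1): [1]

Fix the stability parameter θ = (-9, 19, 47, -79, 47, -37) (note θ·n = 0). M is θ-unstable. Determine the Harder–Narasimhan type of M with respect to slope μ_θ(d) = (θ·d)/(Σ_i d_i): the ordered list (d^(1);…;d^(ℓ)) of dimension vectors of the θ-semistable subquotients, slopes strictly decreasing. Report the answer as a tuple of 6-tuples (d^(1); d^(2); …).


Via rank(M_{q-1}∘⋯∘M_p): M ≅ I[1,4], I[1,6], I[2,4], I[3,3].
μ_θ-semistable layers: μ^(1)=47; μ^(2)=5; μ^(3)=-13/3; μ^(4)=-9

((0, 0, 1, 0, 0, 0); (0, 0, 0, 0, 1, 1); (0, 3, 3, 3, 0, 0); (2, 0, 0, 0, 0, 0))


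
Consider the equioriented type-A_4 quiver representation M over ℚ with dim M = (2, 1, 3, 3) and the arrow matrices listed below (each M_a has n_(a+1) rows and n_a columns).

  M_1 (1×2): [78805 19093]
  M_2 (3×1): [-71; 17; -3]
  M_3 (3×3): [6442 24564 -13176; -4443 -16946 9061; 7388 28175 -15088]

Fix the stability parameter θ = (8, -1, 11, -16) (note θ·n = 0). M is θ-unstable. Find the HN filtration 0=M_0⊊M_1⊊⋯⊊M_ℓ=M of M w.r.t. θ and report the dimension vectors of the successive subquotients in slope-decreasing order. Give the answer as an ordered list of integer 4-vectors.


Interval decomposition of M: I[1,1], I[1,4], I[3,4]^2.
HN type (ℓ=3): μ^(1)=8; μ^(2)=1/2; μ^(3)=-5/2

((1, 0, 0, 0); (1, 1, 1, 1); (0, 0, 2, 2))


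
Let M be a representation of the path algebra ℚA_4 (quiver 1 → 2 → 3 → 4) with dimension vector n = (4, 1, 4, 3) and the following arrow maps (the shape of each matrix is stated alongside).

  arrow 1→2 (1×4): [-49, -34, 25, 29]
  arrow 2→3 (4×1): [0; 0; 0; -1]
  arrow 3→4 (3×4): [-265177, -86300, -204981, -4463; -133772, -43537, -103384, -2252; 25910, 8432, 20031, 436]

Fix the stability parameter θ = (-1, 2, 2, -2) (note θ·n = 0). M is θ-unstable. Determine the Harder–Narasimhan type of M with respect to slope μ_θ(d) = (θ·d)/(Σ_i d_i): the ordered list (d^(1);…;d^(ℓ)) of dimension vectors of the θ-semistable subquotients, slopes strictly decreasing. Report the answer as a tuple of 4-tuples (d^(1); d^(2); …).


Via rank(M_{q-1}∘⋯∘M_p): M ≅ I[1,1]^3, I[1,4], I[3,3], I[3,4]^2.
μ_θ-semistable layers: μ^(1)=2; μ^(2)=2/3; μ^(3)=0; μ^(4)=-1

((0, 0, 1, 0); (0, 1, 1, 1); (0, 0, 2, 2); (4, 0, 0, 0))


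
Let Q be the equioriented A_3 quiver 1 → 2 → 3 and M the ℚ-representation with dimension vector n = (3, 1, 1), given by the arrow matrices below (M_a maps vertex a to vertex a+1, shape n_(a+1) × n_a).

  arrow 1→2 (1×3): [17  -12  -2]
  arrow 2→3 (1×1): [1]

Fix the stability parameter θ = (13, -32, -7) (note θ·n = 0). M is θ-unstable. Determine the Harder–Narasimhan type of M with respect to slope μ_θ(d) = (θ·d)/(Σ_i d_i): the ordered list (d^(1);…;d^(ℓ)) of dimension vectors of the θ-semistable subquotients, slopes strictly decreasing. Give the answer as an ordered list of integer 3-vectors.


Barcode: M ≅ I[1,1]^2, I[1,3]. HN layers by μ_θ (3 steps, strictly decreasing):
  μ^(1)=13; μ^(2)=-7; μ^(3)=-19/2

((2, 0, 0); (0, 0, 1); (1, 1, 0))


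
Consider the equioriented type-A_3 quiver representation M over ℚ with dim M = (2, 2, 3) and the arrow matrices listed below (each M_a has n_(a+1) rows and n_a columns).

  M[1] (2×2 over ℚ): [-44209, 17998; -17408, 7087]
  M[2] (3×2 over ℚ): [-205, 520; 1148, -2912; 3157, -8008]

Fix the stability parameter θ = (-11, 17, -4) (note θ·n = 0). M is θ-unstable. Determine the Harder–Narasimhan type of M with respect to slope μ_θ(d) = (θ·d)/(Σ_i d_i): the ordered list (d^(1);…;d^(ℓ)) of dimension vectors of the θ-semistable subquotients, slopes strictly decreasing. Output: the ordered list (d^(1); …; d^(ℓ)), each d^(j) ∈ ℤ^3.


Interval decomposition of M: I[1,2], I[1,3], I[3,3]^2.
HN type (ℓ=4): μ^(1)=17; μ^(2)=13/2; μ^(3)=-4; μ^(4)=-11

((0, 1, 0); (0, 1, 1); (0, 0, 2); (2, 0, 0))


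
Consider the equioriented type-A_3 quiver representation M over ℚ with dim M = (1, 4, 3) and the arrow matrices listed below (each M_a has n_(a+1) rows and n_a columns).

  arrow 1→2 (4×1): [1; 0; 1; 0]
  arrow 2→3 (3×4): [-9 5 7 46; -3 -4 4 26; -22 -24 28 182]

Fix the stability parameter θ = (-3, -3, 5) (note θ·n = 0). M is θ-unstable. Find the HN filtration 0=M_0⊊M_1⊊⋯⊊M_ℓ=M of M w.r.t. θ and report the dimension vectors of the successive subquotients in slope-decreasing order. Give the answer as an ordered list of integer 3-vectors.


Barcode: M ≅ I[1,3], I[2,2], I[2,3]^2. HN layers by μ_θ (2 steps, strictly decreasing):
  μ^(1)=5; μ^(2)=-3

((0, 0, 3); (1, 4, 0))


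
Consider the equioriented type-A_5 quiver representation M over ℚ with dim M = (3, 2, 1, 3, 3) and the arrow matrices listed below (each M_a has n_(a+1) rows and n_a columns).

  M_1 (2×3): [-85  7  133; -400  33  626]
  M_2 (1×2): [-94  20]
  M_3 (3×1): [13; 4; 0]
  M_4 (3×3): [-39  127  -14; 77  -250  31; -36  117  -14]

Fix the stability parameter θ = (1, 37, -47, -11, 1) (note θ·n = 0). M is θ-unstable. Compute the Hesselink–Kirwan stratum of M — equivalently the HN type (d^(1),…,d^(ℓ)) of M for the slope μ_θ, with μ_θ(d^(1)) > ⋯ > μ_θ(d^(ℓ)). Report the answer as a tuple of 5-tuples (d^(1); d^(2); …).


Via rank(M_{q-1}∘⋯∘M_p): M ≅ I[1,1], I[1,2], I[1,5], I[4,5]^2.
μ_θ-semistable layers: μ^(1)=37; μ^(2)=1; μ^(3)=-5; μ^(4)=-11

((0, 1, 0, 0, 0); (2, 0, 0, 0, 3); (1, 1, 1, 1, 0); (0, 0, 0, 2, 0))


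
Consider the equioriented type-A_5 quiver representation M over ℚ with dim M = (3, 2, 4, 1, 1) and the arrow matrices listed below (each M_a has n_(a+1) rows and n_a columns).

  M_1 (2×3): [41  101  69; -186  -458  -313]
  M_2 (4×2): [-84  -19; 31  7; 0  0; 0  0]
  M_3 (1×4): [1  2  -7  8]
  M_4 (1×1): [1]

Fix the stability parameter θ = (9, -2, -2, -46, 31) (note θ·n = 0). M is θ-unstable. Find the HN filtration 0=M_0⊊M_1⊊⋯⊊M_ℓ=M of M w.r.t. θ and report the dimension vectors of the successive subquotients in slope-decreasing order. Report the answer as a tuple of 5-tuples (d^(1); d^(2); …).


Barcode: M ≅ I[1,1], I[1,3], I[1,5], I[3,3]^2. HN layers by μ_θ (5 steps, strictly decreasing):
  μ^(1)=31; μ^(2)=9; μ^(3)=5/3; μ^(4)=-2; μ^(5)=-41/4

((0, 0, 0, 0, 1); (1, 0, 0, 0, 0); (1, 1, 1, 0, 0); (0, 0, 2, 0, 0); (1, 1, 1, 1, 0))


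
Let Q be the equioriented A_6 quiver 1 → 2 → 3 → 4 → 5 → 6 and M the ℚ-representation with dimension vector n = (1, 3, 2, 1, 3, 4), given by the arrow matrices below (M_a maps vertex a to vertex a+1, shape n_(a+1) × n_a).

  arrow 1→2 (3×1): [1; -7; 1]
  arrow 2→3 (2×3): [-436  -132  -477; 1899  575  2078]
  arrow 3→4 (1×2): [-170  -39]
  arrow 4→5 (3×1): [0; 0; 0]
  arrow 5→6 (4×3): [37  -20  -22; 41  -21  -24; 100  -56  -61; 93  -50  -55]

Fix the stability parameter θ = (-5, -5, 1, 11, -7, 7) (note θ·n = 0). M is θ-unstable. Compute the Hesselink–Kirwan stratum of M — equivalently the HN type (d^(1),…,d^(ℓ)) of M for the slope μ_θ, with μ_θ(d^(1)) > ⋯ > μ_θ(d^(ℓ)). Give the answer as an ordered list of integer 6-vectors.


Interval decomposition of M: I[1,4], I[2,2], I[2,3], I[5,6]^3, I[6,6].
HN type (ℓ=5): μ^(1)=11; μ^(2)=7; μ^(3)=1; μ^(4)=-5; μ^(5)=-7

((0, 0, 0, 1, 0, 0); (0, 0, 0, 0, 0, 4); (0, 0, 2, 0, 0, 0); (1, 3, 0, 0, 0, 0); (0, 0, 0, 0, 3, 0))


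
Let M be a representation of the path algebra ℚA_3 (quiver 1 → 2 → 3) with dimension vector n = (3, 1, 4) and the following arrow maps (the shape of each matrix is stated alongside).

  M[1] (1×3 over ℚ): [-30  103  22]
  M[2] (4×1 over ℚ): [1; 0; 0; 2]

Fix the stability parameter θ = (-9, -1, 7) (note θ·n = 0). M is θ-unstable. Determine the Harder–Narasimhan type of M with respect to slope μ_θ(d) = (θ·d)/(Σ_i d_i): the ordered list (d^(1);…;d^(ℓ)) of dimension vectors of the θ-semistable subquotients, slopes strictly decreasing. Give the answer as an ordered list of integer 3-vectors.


Via rank(M_{q-1}∘⋯∘M_p): M ≅ I[1,1]^2, I[1,3], I[3,3]^3.
μ_θ-semistable layers: μ^(1)=7; μ^(2)=-1; μ^(3)=-9

((0, 0, 4); (0, 1, 0); (3, 0, 0))


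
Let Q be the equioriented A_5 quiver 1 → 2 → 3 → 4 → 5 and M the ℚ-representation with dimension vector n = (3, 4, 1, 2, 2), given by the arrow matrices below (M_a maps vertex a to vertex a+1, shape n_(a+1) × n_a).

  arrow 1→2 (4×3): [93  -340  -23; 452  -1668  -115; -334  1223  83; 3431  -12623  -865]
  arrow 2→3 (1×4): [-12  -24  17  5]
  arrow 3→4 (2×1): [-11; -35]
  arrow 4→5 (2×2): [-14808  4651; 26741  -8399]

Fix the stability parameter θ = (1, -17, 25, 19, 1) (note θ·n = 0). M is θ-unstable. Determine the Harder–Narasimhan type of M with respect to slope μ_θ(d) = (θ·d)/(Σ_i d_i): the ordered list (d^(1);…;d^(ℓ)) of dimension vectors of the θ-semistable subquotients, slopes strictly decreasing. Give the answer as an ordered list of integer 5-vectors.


Barcode: M ≅ I[1,2]^2, I[1,5], I[2,2], I[4,5]. HN layers by μ_θ (4 steps, strictly decreasing):
  μ^(1)=15; μ^(2)=10; μ^(3)=-8; μ^(4)=-17

((0, 0, 1, 1, 1); (0, 0, 0, 1, 1); (3, 3, 0, 0, 0); (0, 1, 0, 0, 0))


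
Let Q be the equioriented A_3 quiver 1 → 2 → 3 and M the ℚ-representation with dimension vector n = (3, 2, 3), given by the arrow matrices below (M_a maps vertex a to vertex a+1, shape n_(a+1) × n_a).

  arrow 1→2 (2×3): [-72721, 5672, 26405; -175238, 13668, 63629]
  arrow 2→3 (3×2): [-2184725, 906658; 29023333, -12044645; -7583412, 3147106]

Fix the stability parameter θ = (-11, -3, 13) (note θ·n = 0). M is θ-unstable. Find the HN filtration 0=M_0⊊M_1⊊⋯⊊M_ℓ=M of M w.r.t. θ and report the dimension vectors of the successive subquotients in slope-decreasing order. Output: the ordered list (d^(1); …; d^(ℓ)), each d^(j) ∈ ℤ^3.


Interval decomposition of M: I[1,1], I[1,3]^2, I[3,3].
HN type (ℓ=3): μ^(1)=13; μ^(2)=-3; μ^(3)=-11

((0, 0, 3); (0, 2, 0); (3, 0, 0))


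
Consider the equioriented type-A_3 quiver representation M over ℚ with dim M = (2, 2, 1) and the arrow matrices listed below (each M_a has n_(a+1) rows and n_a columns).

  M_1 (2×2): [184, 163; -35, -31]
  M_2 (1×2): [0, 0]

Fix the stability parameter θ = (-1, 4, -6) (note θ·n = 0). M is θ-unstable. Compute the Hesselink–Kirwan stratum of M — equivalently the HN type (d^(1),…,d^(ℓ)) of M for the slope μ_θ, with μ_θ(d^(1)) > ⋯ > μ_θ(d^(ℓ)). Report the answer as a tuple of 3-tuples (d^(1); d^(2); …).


Via rank(M_{q-1}∘⋯∘M_p): M ≅ I[1,2]^2, I[3,3].
μ_θ-semistable layers: μ^(1)=4; μ^(2)=-1; μ^(3)=-6

((0, 2, 0); (2, 0, 0); (0, 0, 1))


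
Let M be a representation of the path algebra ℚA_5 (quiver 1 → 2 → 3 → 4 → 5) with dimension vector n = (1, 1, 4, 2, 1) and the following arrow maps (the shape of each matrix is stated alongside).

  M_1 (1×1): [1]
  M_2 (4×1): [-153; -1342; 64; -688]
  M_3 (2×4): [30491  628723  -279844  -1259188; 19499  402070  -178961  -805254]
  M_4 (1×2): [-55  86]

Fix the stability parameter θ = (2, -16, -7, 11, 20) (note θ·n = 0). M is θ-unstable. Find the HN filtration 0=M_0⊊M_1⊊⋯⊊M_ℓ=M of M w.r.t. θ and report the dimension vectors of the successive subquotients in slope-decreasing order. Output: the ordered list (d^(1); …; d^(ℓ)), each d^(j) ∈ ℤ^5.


Barcode: M ≅ I[1,5], I[3,3]^2, I[3,4]. HN layers by μ_θ (3 steps, strictly decreasing):
  μ^(1)=20; μ^(2)=11; μ^(3)=-7

((0, 0, 0, 0, 1); (0, 0, 0, 2, 0); (1, 1, 4, 0, 0))


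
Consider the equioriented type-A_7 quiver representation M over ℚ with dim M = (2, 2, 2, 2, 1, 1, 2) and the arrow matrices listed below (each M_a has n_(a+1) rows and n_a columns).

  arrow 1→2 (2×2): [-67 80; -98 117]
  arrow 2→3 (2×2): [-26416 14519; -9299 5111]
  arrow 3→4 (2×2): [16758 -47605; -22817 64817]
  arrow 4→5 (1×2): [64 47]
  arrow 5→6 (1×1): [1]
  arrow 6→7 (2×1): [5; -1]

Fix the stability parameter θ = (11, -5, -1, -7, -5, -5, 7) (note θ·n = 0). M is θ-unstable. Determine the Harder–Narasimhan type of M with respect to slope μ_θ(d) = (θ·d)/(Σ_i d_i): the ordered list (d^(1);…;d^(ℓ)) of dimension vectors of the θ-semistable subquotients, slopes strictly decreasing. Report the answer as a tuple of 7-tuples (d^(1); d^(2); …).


Interval decomposition of M: I[1,4], I[1,7], I[7,7].
HN type (ℓ=3): μ^(1)=7; μ^(2)=-1/2; μ^(3)=-2

((0, 0, 0, 0, 0, 0, 2); (1, 1, 1, 1, 0, 0, 0); (1, 1, 1, 1, 1, 1, 0))


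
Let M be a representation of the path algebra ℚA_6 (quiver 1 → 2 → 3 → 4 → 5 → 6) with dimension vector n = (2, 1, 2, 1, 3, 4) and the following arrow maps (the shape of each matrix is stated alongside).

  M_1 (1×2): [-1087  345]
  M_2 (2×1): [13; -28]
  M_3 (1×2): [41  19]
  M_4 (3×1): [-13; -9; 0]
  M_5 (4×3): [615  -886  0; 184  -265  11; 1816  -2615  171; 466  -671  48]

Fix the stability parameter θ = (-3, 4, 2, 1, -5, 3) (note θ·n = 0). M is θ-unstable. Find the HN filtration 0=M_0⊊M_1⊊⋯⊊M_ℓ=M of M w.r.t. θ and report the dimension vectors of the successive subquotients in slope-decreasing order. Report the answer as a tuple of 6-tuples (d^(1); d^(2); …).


Interval decomposition of M: I[1,1], I[1,6], I[3,3], I[5,6]^2, I[6,6].
HN type (ℓ=5): μ^(1)=3; μ^(2)=2; μ^(3)=1/2; μ^(4)=-3; μ^(5)=-5

((0, 0, 0, 0, 0, 4); (0, 0, 1, 0, 0, 0); (0, 1, 1, 1, 1, 0); (2, 0, 0, 0, 0, 0); (0, 0, 0, 0, 2, 0))


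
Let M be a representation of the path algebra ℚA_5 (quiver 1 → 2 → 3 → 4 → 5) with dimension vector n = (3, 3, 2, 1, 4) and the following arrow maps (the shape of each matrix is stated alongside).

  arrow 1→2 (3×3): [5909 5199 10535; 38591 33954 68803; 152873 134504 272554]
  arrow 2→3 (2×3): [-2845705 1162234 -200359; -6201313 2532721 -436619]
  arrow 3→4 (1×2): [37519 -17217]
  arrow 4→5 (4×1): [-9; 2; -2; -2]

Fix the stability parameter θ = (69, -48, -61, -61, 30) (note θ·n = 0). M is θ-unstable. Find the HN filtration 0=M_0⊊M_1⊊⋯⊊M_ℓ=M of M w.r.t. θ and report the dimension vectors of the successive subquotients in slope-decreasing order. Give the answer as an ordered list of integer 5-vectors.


Barcode: M ≅ I[1,2], I[1,3], I[1,5], I[5,5]^3. HN layers by μ_θ (4 steps, strictly decreasing):
  μ^(1)=30; μ^(2)=21/2; μ^(3)=-40/3; μ^(4)=-101/4

((0, 0, 0, 0, 4); (1, 1, 0, 0, 0); (1, 1, 1, 0, 0); (1, 1, 1, 1, 0))
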